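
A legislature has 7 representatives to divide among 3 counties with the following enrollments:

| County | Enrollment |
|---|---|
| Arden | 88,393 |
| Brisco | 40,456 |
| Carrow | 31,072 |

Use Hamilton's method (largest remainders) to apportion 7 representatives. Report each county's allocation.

Total 159921; standard divisor 159921/7 ≈ 22845.857.
Standard quotas: Arden 3.8691, Brisco 1.7708, Carrow 1.3601.
Lower quotas: Arden 3, Brisco 1, Carrow 1 (sum 5, leaving 2 seats).
Remainders in descending order: Arden 0.8691, Brisco 0.7708, Carrow 0.3601.
Largest remainders: Arden, Brisco receive the extra seats.

Arden 4; Brisco 2; Carrow 1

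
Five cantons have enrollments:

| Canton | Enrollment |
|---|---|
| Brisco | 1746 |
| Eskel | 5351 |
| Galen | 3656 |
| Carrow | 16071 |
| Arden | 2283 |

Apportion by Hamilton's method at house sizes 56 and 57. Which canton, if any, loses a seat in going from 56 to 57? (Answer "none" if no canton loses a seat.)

Arden

At 56 seats: Brisco 3, Eskel 10, Galen 7, Carrow 31, Arden 5.
At 57 seats: Brisco 3, Eskel 11, Galen 7, Carrow 32, Arden 4.
Arden drops from 5 to 4.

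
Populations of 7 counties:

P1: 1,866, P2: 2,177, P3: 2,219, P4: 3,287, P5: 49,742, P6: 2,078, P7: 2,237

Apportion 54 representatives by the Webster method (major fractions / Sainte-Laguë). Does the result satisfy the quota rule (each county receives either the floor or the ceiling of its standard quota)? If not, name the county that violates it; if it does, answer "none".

Standard quotas: P1 1.584, P2 1.848, P3 1.884, P4 2.791, P5 42.230, P6 1.764, P7 1.899.
Webster allocation: P1 2, P2 2, P3 2, P4 3, P5 41, P6 2, P7 2.
P5 has quota 42.230 (lower 42, upper 43) but receives 41 — outside the quota interval.

P5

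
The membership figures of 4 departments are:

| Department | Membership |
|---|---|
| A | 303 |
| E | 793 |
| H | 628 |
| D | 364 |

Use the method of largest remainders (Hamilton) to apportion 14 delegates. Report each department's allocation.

The standard divisor is 2088/14 ≈ 149.143.
Standard quotas: A 2.032, E 5.317, H 4.211, D 2.441.
Lower quotas: A 2, E 5, H 4, D 2 (sum 13, leaving 1 seat).
Remainders in descending order: D 0.441, E 0.317, H 0.211, A 0.032.
The surplus seat goes to D.

A: 2, E: 5, H: 4, D: 3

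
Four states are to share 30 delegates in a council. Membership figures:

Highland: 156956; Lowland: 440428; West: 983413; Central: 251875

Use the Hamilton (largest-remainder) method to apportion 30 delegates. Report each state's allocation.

Standard divisor: 1832672 ÷ 30 ≈ 61089.067.
Standard quotas: Highland 2.5693, Lowland 7.2096, West 16.0980, Central 4.1231.
Lower quotas: Highland 2, Lowland 7, West 16, Central 4 (sum 29, leaving 1 seat).
Remainders in descending order: Highland 0.5693, Lowland 0.2096, Central 0.1231, West 0.0980.
Largest remainder: Highland receives the extra seat.

Highland=3, Lowland=7, West=16, Central=4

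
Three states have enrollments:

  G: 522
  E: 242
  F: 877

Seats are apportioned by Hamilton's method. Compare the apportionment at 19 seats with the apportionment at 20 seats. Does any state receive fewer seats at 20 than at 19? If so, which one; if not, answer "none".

At 19 seats: G 6, E 3, F 10.
At 20 seats: G 6, E 3, F 11.
No state's allocation decreased.

none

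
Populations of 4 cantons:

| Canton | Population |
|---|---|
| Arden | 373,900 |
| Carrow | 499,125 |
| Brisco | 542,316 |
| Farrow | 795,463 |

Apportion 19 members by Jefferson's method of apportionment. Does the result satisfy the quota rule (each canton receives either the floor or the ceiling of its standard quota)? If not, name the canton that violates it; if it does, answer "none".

none

Standard quotas: Arden 3.213, Carrow 4.290, Brisco 4.661, Farrow 6.836.
Jefferson allocation: Arden 3, Carrow 4, Brisco 5, Farrow 7.
Every allocation lies between the lower and upper quota.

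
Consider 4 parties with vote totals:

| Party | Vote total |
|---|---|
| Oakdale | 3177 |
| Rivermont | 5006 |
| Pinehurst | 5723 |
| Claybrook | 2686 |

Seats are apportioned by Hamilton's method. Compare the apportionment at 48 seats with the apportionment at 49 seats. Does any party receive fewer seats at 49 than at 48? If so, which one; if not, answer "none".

At 48 seats: Oakdale 9, Rivermont 14, Pinehurst 17, Claybrook 8.
At 49 seats: Oakdale 9, Rivermont 15, Pinehurst 17, Claybrook 8.
No party's allocation decreased.

none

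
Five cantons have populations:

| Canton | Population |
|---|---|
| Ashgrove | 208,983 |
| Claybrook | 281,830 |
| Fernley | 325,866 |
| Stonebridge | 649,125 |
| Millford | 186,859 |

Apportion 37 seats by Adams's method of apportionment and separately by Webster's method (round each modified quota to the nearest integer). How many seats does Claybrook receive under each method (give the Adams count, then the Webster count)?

Adams: Ashgrove 5, Claybrook 7, Fernley 7, Stonebridge 14, Millford 4.
Webster: Ashgrove 5, Claybrook 6, Fernley 7, Stonebridge 15, Millford 4.
Claybrook gets 7 under Adams and 6 under Webster.

7 and 6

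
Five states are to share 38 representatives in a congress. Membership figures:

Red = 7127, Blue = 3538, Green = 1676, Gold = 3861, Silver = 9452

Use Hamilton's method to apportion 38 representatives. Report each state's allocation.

Standard divisor: 25654 ÷ 38 ≈ 675.105.
Standard quotas: Red 10.5569, Blue 5.2407, Green 2.4826, Gold 5.7191, Silver 14.0008.
Lower quotas: Red 10, Blue 5, Green 2, Gold 5, Silver 14 (sum 36, leaving 2 seats).
Remainders in descending order: Gold 0.7191, Red 0.5569, Green 0.4826, Blue 0.2407, Silver 0.0008.
Largest remainders: Gold, Red receive the extra seats.

Red: 11, Blue: 5, Green: 2, Gold: 6, Silver: 14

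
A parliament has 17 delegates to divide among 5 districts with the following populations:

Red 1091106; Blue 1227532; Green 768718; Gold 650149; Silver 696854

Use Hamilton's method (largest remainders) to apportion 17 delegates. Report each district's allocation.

Red=4, Blue=5, Green=3, Gold=2, Silver=3

Total 4434359; standard divisor 4434359/17 ≈ 260844.647.
Standard quotas: Red 4.1830, Blue 4.7060, Green 2.9470, Gold 2.4925, Silver 2.6715.
Lower quotas: Red 4, Blue 4, Green 2, Gold 2, Silver 2 (sum 14, leaving 3 seats).
Remainders in descending order: Green 0.9470, Blue 0.7060, Silver 0.6715, Gold 0.4925, Red 0.1830.
Largest remainders: Green, Blue, Silver receive the extra seats.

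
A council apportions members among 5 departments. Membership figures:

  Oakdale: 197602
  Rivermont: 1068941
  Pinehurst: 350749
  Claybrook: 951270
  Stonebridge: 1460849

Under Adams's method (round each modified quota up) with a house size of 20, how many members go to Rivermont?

5

Standard divisor 4029411/20 ≈ 201470.55; standard quotas: Oakdale 0.981, Rivermont 5.306, Pinehurst 1.741, Claybrook 4.722, Stonebridge 7.251.
Rounding up gives 1, 6, 2, 5, 8 = 22 seats, so the divisor must be adjusted.
With modified divisor 225800: modified quotas Oakdale 0.875, Rivermont 4.734, Pinehurst 1.553, Claybrook 4.213, Stonebridge 6.470.
Rounding up: Oakdale 1, Rivermont 5, Pinehurst 2, Claybrook 5, Stonebridge 7 (total 20).
Rivermont receives 5.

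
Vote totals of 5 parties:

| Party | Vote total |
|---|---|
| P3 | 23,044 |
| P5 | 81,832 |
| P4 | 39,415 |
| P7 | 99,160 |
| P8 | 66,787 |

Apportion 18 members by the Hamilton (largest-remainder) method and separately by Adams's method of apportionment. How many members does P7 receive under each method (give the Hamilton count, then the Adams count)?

6 and 5

Hamilton: P3 1, P5 5, P4 2, P7 6, P8 4.
Adams: P3 2, P5 5, P4 2, P7 5, P8 4.
P7 gets 6 under Hamilton and 5 under Adams.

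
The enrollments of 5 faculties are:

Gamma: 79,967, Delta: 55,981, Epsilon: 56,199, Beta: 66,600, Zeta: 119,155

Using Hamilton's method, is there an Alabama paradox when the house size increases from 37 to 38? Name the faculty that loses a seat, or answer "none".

none

At 37 seats: Gamma 8, Delta 5, Epsilon 5, Beta 7, Zeta 12.
At 38 seats: Gamma 8, Delta 5, Epsilon 6, Beta 7, Zeta 12.
No faculty's allocation decreased.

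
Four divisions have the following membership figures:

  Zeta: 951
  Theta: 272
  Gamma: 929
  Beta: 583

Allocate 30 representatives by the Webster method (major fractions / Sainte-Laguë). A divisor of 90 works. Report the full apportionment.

Zeta 11, Theta 3, Gamma 10, Beta 6

With modified divisor 90: modified quotas Zeta 10.567, Theta 3.022, Gamma 10.322, Beta 6.478.
Rounding to the nearest integer: Zeta 11, Theta 3, Gamma 10, Beta 6 (total 30).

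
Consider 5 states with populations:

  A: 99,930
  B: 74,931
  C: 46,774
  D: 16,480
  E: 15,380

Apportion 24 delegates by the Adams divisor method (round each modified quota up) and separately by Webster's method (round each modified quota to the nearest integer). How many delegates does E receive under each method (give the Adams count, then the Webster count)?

2 and 1

Adams: A 9, B 7, C 4, D 2, E 2.
Webster: A 10, B 7, C 4, D 2, E 1.
E gets 2 under Adams and 1 under Webster.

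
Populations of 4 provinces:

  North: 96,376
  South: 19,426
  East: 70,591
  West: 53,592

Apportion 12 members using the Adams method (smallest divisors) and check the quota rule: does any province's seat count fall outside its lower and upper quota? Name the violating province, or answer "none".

none

Standard quotas: North 4.819, South 0.971, East 3.530, West 2.680.
Adams allocation: North 5, South 1, East 3, West 3.
Every allocation lies between the lower and upper quota.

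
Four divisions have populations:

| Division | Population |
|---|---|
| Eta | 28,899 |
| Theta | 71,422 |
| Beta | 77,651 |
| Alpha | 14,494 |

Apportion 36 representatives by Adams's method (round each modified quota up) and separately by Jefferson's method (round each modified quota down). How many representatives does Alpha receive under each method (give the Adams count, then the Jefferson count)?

3 and 2

Adams: Eta 6, Theta 13, Beta 14, Alpha 3.
Jefferson: Eta 5, Theta 14, Beta 15, Alpha 2.
Alpha gets 3 under Adams and 2 under Jefferson.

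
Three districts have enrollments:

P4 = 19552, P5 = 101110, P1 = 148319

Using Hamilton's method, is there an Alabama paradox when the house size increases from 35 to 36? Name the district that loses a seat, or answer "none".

At 35 seats: P4 3, P5 13, P1 19.
At 36 seats: P4 3, P5 13, P1 20.
No district's allocation decreased.

none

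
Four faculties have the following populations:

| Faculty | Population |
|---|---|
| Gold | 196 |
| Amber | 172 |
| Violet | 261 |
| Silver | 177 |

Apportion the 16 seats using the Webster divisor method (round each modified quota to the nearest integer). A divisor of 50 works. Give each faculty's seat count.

With modified divisor 50: modified quotas Gold 3.920, Amber 3.440, Violet 5.220, Silver 3.540.
Rounding to the nearest integer: Gold 4, Amber 3, Violet 5, Silver 4 (total 16).

Gold 4, Amber 3, Violet 5, Silver 4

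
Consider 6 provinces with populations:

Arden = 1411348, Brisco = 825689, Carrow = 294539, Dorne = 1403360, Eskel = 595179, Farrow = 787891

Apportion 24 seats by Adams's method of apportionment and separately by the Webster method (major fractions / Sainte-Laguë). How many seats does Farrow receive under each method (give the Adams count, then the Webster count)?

3 and 4

Adams: Arden 6, Brisco 4, Carrow 2, Dorne 6, Eskel 3, Farrow 3.
Webster: Arden 6, Brisco 4, Carrow 1, Dorne 6, Eskel 3, Farrow 4.
Farrow gets 3 under Adams and 4 under Webster.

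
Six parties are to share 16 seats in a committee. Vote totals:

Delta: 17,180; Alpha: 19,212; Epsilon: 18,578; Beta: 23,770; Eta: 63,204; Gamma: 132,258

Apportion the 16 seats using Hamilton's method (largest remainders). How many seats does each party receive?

Delta 1, Alpha 1, Epsilon 1, Beta 1, Eta 4, Gamma 8

Total 274202; standard divisor 274202/16 ≈ 17137.625.
Standard quotas: Delta 1.0025, Alpha 1.1210, Epsilon 1.0840, Beta 1.3870, Eta 3.6880, Gamma 7.7174.
Lower quotas: Delta 1, Alpha 1, Epsilon 1, Beta 1, Eta 3, Gamma 7 (sum 14, leaving 2 seats).
Remainders in descending order: Gamma 0.7174, Eta 0.6880, Beta 0.3870, Alpha 0.1210, Epsilon 0.0840, Delta 0.0025.
Largest remainders: Gamma, Eta receive the extra seats.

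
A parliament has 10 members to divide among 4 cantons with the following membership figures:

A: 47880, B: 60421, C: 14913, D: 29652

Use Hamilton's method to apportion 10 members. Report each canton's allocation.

The standard divisor is 152866/10 ≈ 15286.6.
Standard quotas: A 3.1322, B 3.9525, C 0.9756, D 1.9397.
Lower quotas: A 3, B 3, C 0, D 1 (sum 7, leaving 3 seats).
Remainders in descending order: C 0.9756, B 0.9525, D 0.9397, A 0.1322.
Largest remainders: C, B, D receive the extra seats.

A: 3, B: 4, C: 1, D: 2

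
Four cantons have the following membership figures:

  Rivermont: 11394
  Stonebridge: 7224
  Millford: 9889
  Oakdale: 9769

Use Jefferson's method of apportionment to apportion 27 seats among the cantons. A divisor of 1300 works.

Rivermont 8; Stonebridge 5; Millford 7; Oakdale 7

With modified divisor 1300: modified quotas Rivermont 8.765, Stonebridge 5.557, Millford 7.607, Oakdale 7.515.
Rounding down: Rivermont 8, Stonebridge 5, Millford 7, Oakdale 7 (total 27).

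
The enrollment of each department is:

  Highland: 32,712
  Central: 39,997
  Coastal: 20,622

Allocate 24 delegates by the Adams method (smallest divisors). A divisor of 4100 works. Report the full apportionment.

Highland 8; Central 10; Coastal 6

With modified divisor 4100: modified quotas Highland 7.979, Central 9.755, Coastal 5.030.
Rounding up: Highland 8, Central 10, Coastal 6 (total 24).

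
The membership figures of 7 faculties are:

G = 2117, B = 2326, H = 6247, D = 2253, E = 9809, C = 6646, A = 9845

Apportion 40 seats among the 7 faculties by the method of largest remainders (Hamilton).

G: 2, B: 3, H: 6, D: 2, E: 10, C: 7, A: 10

Standard divisor: 39243 ÷ 40 ≈ 981.075.
Standard quotas: G 2.1578, B 2.3709, H 6.3675, D 2.2965, E 9.9982, C 6.7742, A 10.0349.
Lower quotas: G 2, B 2, H 6, D 2, E 9, C 6, A 10 (sum 37, leaving 3 seats).
Remainders in descending order: E 0.9982, C 0.7742, B 0.3709, H 0.3675, D 0.2965, G 0.1578, A 0.0349.
The surplus seats go to E, C, B.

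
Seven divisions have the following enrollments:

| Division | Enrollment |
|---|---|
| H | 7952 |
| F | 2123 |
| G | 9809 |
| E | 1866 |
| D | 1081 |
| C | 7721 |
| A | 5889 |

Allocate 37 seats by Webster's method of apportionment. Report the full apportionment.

H 8, F 2, G 10, E 2, D 1, C 8, A 6

Standard divisor 36441/37 ≈ 984.892; standard quotas: H 8.074, F 2.156, G 9.959, E 1.895, D 1.098, C 7.839, A 5.979.
Rounding to the nearest integer gives H 8, F 2, G 10, E 2, D 1, C 8, A 6 — total 37, matching the house size, so no adjustment is needed.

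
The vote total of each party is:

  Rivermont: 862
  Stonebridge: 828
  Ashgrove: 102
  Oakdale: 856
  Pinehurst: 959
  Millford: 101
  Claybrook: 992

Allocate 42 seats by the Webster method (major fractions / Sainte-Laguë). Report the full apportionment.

Standard divisor 4700/42 ≈ 111.905; standard quotas: Rivermont 7.703, Stonebridge 7.399, Ashgrove 0.911, Oakdale 7.649, Pinehurst 8.570, Millford 0.903, Claybrook 8.865.
Rounding to the nearest integer gives 8, 7, 1, 8, 9, 1, 9 = 43 seats, so the divisor must be adjusted.
With modified divisor 113.5: modified quotas Rivermont 7.595, Stonebridge 7.295, Ashgrove 0.899, Oakdale 7.542, Pinehurst 8.449, Millford 0.890, Claybrook 8.740.
Rounding to the nearest integer: Rivermont 8, Stonebridge 7, Ashgrove 1, Oakdale 8, Pinehurst 8, Millford 1, Claybrook 9 (total 42).

Rivermont 8, Stonebridge 7, Ashgrove 1, Oakdale 8, Pinehurst 8, Millford 1, Claybrook 9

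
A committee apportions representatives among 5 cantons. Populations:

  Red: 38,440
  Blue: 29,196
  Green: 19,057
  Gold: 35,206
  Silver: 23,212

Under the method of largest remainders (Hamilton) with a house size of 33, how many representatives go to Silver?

Total 145111; standard divisor 145111/33 ≈ 4397.303.
Standard quotas: Red 8.7417, Blue 6.6395, Green 4.3338, Gold 8.0063, Silver 5.2787.
Lower quotas: Red 8, Blue 6, Green 4, Gold 8, Silver 5 (sum 31, leaving 2 seats).
Remainders in descending order: Red 0.7417, Blue 0.6395, Green 0.3338, Silver 0.2787, Gold 0.0063.
Largest remainders: Red, Blue receive the extra seats.
Silver receives 5.

5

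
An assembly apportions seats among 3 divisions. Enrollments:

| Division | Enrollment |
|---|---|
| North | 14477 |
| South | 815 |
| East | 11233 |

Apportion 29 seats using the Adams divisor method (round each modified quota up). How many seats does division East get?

Standard divisor 26525/29 ≈ 914.655; standard quotas: North 15.828, South 0.891, East 12.281.
Rounding up gives 16, 1, 13 = 30 seats, so the divisor must be adjusted.
With modified divisor 950: modified quotas North 15.239, South 0.858, East 11.824.
Rounding up: North 16, South 1, East 12 (total 29).
East receives 12.

12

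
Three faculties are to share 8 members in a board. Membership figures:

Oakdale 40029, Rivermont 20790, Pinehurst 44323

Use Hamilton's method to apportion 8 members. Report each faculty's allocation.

Total 105142; standard divisor 105142/8 ≈ 13142.75.
Standard quotas: Oakdale 3.0457, Rivermont 1.5819, Pinehurst 3.3724.
Lower quotas: Oakdale 3, Rivermont 1, Pinehurst 3 (sum 7, leaving 1 seat).
Remainders in descending order: Rivermont 0.5819, Pinehurst 0.3724, Oakdale 0.0457.
The surplus seat goes to Rivermont.

Oakdale 3; Rivermont 2; Pinehurst 3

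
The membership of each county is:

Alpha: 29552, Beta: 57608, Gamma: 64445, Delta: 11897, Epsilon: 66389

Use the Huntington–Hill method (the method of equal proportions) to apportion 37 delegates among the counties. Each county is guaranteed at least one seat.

With divisor 6237: modified quotas Alpha 4.738, Beta 9.236, Gamma 10.333, Delta 1.907, Epsilon 10.644.
Geometric-mean thresholds: Alpha √(4·5)=4.472, Beta √(9·10)=9.487, Gamma √(10·11)=10.488, Delta √(1·2)=1.414, Epsilon √(10·11)=10.488.
Each quota rounded against its threshold gives Alpha 5, Beta 9, Gamma 10, Delta 2, Epsilon 11 (total 37).

Alpha 5; Beta 9; Gamma 10; Delta 2; Epsilon 11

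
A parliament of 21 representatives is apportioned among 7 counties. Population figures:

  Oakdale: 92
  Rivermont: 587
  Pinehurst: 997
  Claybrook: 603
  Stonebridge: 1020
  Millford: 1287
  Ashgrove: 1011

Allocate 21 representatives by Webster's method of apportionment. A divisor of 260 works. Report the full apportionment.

With modified divisor 260: modified quotas Oakdale 0.354, Rivermont 2.258, Pinehurst 3.835, Claybrook 2.319, Stonebridge 3.923, Millford 4.950, Ashgrove 3.888.
Rounding to the nearest integer: Oakdale 0, Rivermont 2, Pinehurst 4, Claybrook 2, Stonebridge 4, Millford 5, Ashgrove 4 (total 21).

Oakdale 0, Rivermont 2, Pinehurst 4, Claybrook 2, Stonebridge 4, Millford 5, Ashgrove 4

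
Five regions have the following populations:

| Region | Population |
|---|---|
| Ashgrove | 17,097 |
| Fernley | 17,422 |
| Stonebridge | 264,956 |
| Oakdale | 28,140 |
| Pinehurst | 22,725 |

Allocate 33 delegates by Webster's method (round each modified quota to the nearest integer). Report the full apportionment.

Ashgrove=2; Fernley=2; Stonebridge=24; Oakdale=3; Pinehurst=2

Standard divisor 350340/33 ≈ 10616.364; standard quotas: Ashgrove 1.610, Fernley 1.641, Stonebridge 24.957, Oakdale 2.651, Pinehurst 2.141.
Rounding to the nearest integer gives 2, 2, 25, 3, 2 = 34 seats, so the divisor must be adjusted.
With modified divisor 11000: modified quotas Ashgrove 1.554, Fernley 1.584, Stonebridge 24.087, Oakdale 2.558, Pinehurst 2.066.
Rounding to the nearest integer: Ashgrove 2, Fernley 2, Stonebridge 24, Oakdale 3, Pinehurst 2 (total 33).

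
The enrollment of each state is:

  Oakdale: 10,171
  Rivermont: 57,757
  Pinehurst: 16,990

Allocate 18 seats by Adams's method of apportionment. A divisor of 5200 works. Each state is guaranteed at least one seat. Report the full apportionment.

Oakdale: 2, Rivermont: 12, Pinehurst: 4

With modified divisor 5200: modified quotas Oakdale 1.956, Rivermont 11.107, Pinehurst 3.267.
Rounding up: Oakdale 2, Rivermont 12, Pinehurst 4 (total 18).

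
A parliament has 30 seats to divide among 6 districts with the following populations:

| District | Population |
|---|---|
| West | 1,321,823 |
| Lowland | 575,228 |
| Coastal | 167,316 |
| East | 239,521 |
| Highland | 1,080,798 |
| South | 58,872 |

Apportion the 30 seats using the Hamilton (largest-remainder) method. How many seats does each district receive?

The standard divisor is 3443558/30 ≈ 114785.267.
Standard quotas: West 11.5156, Lowland 5.0113, Coastal 1.4576, East 2.0867, Highland 9.4158, South 0.5129.
Lower quotas: West 11, Lowland 5, Coastal 1, East 2, Highland 9, South 0 (sum 28, leaving 2 seats).
Remainders in descending order: West 0.5156, South 0.5129, Coastal 0.4576, Highland 0.4158, East 0.0867, Lowland 0.0113.
The surplus seats go to West, South.

West: 12; Lowland: 5; Coastal: 1; East: 2; Highland: 9; South: 1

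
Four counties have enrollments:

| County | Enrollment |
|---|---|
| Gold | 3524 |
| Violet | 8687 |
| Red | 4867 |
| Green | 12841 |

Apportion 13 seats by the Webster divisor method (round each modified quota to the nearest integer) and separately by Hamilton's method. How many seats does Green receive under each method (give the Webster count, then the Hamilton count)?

Webster: Gold 2, Violet 4, Red 2, Green 5.
Hamilton: Gold 1, Violet 4, Red 2, Green 6.
Green gets 5 under Webster and 6 under Hamilton.

5 and 6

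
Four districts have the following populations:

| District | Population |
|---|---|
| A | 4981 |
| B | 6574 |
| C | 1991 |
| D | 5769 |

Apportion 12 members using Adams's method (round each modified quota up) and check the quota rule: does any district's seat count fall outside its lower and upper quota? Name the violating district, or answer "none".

none

Standard quotas: A 3.095, B 4.084, C 1.237, D 3.584.
Adams allocation: A 3, B 4, C 2, D 3.
Every allocation lies between the lower and upper quota.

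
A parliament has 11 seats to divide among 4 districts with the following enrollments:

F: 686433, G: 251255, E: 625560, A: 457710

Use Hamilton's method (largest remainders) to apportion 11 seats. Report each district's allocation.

The standard divisor is 2020958/11 ≈ 183723.455.
Standard quotas: F 3.7362, G 1.3676, E 3.4049, A 2.4913.
Lower quotas: F 3, G 1, E 3, A 2 (sum 9, leaving 2 seats).
Remainders in descending order: F 0.7362, A 0.4913, E 0.4049, G 0.3676.
Largest remainders: F, A receive the extra seats.

F 4; G 1; E 3; A 3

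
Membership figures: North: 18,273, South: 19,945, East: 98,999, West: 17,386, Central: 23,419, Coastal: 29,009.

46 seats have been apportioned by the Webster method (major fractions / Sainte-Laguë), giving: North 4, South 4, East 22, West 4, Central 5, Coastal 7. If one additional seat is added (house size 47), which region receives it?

Priority for the next seat is population ÷ (current seats + 0.5).
Priorities: North 4060.667, South 4432.222, East 4399.956, West 3863.556, Central 4258.000, Coastal 3867.867.
Highest priority: South.

South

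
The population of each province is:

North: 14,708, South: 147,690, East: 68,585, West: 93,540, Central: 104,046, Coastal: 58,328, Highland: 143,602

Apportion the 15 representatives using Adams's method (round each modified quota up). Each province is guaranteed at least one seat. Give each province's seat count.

Standard divisor 630499/15 ≈ 42033.267; standard quotas: North 0.350, South 3.514, East 1.632, West 2.225, Central 2.475, Coastal 1.388, Highland 3.416.
Rounding up gives 1, 4, 2, 3, 3, 2, 4 = 19 seats, so the divisor must be adjusted.
With modified divisor 55200: modified quotas North 0.266, South 2.676, East 1.242, West 1.695, Central 1.885, Coastal 1.057, Highland 2.601.
Rounding up: North 1, South 3, East 2, West 2, Central 2, Coastal 2, Highland 3 (total 15).

North=1, South=3, East=2, West=2, Central=2, Coastal=2, Highland=3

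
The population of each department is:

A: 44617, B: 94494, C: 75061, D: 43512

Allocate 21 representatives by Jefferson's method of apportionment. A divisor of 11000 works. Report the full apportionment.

With modified divisor 11000: modified quotas A 4.056, B 8.590, C 6.824, D 3.956.
Rounding down: A 4, B 8, C 6, D 3 (total 21).

A 4; B 8; C 6; D 3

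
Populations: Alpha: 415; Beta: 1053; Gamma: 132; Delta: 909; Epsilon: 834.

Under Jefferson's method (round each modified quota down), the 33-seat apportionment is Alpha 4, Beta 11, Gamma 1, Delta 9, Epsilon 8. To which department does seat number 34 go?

Epsilon

Priority for the next seat is population ÷ (current seats + 1).
Priorities: Alpha 83.000, Beta 87.750, Gamma 66.000, Delta 90.900, Epsilon 92.667.
Highest priority: Epsilon.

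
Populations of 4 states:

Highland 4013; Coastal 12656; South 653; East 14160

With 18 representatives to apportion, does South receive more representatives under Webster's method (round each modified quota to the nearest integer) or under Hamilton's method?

Hamilton

Webster: Highland 2, Coastal 8, South 0, East 8.
Hamilton: Highland 2, Coastal 7, South 1, East 8.
South gets 0 under Webster and 1 under Hamilton.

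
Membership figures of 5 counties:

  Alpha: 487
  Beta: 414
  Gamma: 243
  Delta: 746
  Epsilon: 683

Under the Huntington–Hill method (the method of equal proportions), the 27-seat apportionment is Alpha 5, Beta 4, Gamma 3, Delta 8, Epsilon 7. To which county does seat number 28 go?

Priority for the next seat is population ÷ (√(s·(s+1))).
Priorities: Alpha 88.914, Beta 92.573, Gamma 70.148, Delta 87.917, Epsilon 91.270.
Highest priority: Beta.

Beta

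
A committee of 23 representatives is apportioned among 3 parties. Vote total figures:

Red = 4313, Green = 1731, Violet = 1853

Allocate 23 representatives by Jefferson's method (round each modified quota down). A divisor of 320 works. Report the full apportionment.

Red: 13, Green: 5, Violet: 5

With modified divisor 320: modified quotas Red 13.478, Green 5.409, Violet 5.791.
Rounding down: Red 13, Green 5, Violet 5 (total 23).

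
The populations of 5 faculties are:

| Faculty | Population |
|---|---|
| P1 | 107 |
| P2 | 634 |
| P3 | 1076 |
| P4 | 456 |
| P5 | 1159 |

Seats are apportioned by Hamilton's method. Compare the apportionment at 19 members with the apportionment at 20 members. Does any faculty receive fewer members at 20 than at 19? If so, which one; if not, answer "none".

P1

At 19 seats: P1 1, P2 3, P3 6, P4 3, P5 6.
At 20 seats: P1 0, P2 4, P3 6, P4 3, P5 7.
P1 drops from 1 to 0.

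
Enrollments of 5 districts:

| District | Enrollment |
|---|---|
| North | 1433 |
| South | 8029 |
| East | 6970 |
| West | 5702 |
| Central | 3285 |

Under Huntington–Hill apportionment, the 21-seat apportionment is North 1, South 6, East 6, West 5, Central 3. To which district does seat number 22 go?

South

Priority for the next seat is population ÷ (√(s·(s+1))).
Priorities: North 1013.284, South 1238.902, East 1075.494, West 1041.038, Central 948.298.
Highest priority: South.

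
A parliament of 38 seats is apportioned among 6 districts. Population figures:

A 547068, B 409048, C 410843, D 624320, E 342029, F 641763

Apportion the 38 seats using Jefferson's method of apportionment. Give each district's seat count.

A: 7, B: 5, C: 5, D: 8, E: 4, F: 9

Standard divisor 2975071/38 ≈ 78291.342; standard quotas: A 6.988, B 5.225, C 5.248, D 7.974, E 4.369, F 8.197.
Rounding down gives 6, 5, 5, 7, 4, 8 = 35 seats, so the divisor must be adjusted.
With modified divisor 70300: modified quotas A 7.782, B 5.819, C 5.844, D 8.881, E 4.865, F 9.129.
Rounding down: A 7, B 5, C 5, D 8, E 4, F 9 (total 38).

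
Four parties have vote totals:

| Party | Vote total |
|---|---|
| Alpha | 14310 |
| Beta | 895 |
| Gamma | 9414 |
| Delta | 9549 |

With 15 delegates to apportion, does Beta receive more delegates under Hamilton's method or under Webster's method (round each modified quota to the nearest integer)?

Hamilton

Hamilton: Alpha 6, Beta 1, Gamma 4, Delta 4.
Webster: Alpha 7, Beta 0, Gamma 4, Delta 4.
Beta gets 1 under Hamilton and 0 under Webster.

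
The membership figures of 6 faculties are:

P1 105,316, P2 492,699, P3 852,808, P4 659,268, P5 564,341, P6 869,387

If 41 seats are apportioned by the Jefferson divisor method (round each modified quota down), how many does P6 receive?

Standard divisor 3543819/41 ≈ 86434.61; standard quotas: P1 1.218, P2 5.700, P3 9.867, P4 7.627, P5 6.529, P6 10.058.
Rounding down gives 1, 5, 9, 7, 6, 10 = 38 seats, so the divisor must be adjusted.
With modified divisor 81400: modified quotas P1 1.294, P2 6.053, P3 10.477, P4 8.099, P5 6.933, P6 10.680.
Rounding down: P1 1, P2 6, P3 10, P4 8, P5 6, P6 10 (total 41).
P6 receives 10.

10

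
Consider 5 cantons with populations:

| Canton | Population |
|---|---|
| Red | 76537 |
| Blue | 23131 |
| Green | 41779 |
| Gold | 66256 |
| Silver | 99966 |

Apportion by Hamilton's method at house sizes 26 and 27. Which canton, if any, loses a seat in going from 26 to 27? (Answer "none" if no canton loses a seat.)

Green

At 26 seats: Red 6, Blue 2, Green 4, Gold 6, Silver 8.
At 27 seats: Red 7, Blue 2, Green 3, Gold 6, Silver 9.
Green drops from 4 to 3.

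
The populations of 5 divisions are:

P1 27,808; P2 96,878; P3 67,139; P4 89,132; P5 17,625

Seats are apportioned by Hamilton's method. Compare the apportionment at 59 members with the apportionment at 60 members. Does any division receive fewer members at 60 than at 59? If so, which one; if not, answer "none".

none

At 59 seats: P1 6, P2 19, P3 13, P4 18, P5 3.
At 60 seats: P1 6, P2 19, P3 13, P4 18, P5 4.
No division's allocation decreased.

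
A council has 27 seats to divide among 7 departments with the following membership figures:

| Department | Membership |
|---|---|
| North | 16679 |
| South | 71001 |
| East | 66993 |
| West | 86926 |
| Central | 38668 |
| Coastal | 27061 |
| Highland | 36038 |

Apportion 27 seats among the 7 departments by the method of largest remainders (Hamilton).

North 1, South 6, East 5, West 7, Central 3, Coastal 2, Highland 3

Standard divisor: 343366 ÷ 27 ≈ 12717.259.
Standard quotas: North 1.3115, South 5.5830, East 5.2679, West 6.8353, Central 3.0406, Coastal 2.1279, Highland 2.8338.
Lower quotas: North 1, South 5, East 5, West 6, Central 3, Coastal 2, Highland 2 (sum 24, leaving 3 seats).
Remainders in descending order: West 0.8353, Highland 0.8338, South 0.5830, North 0.3115, East 0.2679, Coastal 0.1279, Central 0.0406.
Largest remainders: West, Highland, South receive the extra seats.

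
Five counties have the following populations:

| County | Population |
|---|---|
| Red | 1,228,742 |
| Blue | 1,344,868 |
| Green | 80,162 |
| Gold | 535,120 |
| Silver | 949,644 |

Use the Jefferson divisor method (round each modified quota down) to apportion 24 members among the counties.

Red=7, Blue=8, Green=0, Gold=3, Silver=6

Standard divisor 4138536/24 ≈ 172439; standard quotas: Red 7.126, Blue 7.799, Green 0.465, Gold 3.103, Silver 5.507.
Rounding down gives 7, 7, 0, 3, 5 = 22 seats, so the divisor must be adjusted.
With modified divisor 155900: modified quotas Red 7.882, Blue 8.626, Green 0.514, Gold 3.432, Silver 6.091.
Rounding down: Red 7, Blue 8, Green 0, Gold 3, Silver 6 (total 24).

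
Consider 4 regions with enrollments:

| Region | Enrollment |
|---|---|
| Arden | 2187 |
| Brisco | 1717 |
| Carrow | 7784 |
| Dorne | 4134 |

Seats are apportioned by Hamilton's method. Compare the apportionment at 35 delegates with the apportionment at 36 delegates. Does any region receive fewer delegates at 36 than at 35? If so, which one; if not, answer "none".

none

At 35 seats: Arden 5, Brisco 4, Carrow 17, Dorne 9.
At 36 seats: Arden 5, Brisco 4, Carrow 18, Dorne 9.
No region's allocation decreased.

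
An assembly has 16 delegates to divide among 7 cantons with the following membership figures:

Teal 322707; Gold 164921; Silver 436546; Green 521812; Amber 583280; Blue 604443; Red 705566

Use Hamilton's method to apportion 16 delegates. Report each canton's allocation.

Teal=2, Gold=1, Silver=2, Green=2, Amber=3, Blue=3, Red=3

The standard divisor is 3339275/16 ≈ 208704.688.
Standard quotas: Teal 1.5462, Gold 0.7902, Silver 2.0917, Green 2.5002, Amber 2.7948, Blue 2.8962, Red 3.3807.
Lower quotas: Teal 1, Gold 0, Silver 2, Green 2, Amber 2, Blue 2, Red 3 (sum 12, leaving 4 seats).
Remainders in descending order: Blue 0.8962, Amber 0.7948, Gold 0.7902, Teal 0.5462, Green 0.5002, Red 0.3807, Silver 0.0917.
Largest remainders: Blue, Amber, Gold, Teal receive the extra seats.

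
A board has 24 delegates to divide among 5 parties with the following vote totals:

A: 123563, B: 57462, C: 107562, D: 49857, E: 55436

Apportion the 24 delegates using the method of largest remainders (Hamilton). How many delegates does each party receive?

The standard divisor is 393880/24 ≈ 16411.667.
Standard quotas: A 7.5290, B 3.5013, C 6.5540, D 3.0379, E 3.3778.
Lower quotas: A 7, B 3, C 6, D 3, E 3 (sum 22, leaving 2 seats).
Remainders in descending order: C 0.5540, A 0.5290, B 0.5013, E 0.3778, D 0.0379.
The surplus seats go to C, A.

A=8, B=3, C=7, D=3, E=3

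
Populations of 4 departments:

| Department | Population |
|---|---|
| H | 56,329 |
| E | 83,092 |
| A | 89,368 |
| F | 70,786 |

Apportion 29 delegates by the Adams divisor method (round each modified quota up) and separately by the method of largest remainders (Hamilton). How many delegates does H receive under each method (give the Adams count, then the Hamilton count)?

6 and 5

Adams: H 6, E 8, A 8, F 7.
Hamilton: H 5, E 8, A 9, F 7.
H gets 6 under Adams and 5 under Hamilton.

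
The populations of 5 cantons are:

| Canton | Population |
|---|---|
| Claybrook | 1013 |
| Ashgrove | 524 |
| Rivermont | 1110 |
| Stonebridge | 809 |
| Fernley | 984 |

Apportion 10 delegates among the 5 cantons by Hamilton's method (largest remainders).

Total 4440; standard divisor 4440/10 = 444.
Standard quotas: Claybrook 2.282, Ashgrove 1.180, Rivermont 2.500, Stonebridge 1.822, Fernley 2.216.
Lower quotas: Claybrook 2, Ashgrove 1, Rivermont 2, Stonebridge 1, Fernley 2 (sum 8, leaving 2 seats).
Remainders in descending order: Stonebridge 0.822, Rivermont 0.500, Claybrook 0.282, Fernley 0.216, Ashgrove 0.180.
The surplus seats go to Stonebridge, Rivermont.

Claybrook: 2; Ashgrove: 1; Rivermont: 3; Stonebridge: 2; Fernley: 2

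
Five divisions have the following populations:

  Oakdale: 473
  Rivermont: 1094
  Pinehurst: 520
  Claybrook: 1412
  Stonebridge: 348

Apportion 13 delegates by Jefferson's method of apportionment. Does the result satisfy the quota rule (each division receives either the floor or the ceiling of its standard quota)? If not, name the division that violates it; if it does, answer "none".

Standard quotas: Oakdale 1.598, Rivermont 3.697, Pinehurst 1.757, Claybrook 4.772, Stonebridge 1.176.
Jefferson allocation: Oakdale 1, Rivermont 4, Pinehurst 2, Claybrook 5, Stonebridge 1.
Every allocation lies between the lower and upper quota.

none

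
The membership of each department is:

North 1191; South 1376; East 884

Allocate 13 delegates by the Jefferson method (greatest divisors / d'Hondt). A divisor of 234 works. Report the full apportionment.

North=5; South=5; East=3

With modified divisor 234: modified quotas North 5.090, South 5.880, East 3.778.
Rounding down: North 5, South 5, East 3 (total 13).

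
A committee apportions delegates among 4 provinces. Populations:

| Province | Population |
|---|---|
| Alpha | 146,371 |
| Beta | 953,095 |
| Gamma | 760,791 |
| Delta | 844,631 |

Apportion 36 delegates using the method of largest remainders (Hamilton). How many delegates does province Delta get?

11

The standard divisor is 2704888/36 ≈ 75135.778.
Standard quotas: Alpha 1.9481, Beta 12.6850, Gamma 10.1255, Delta 11.2414.
Lower quotas: Alpha 1, Beta 12, Gamma 10, Delta 11 (sum 34, leaving 2 seats).
Remainders in descending order: Alpha 0.9481, Beta 0.6850, Delta 0.2414, Gamma 0.1255.
The surplus seats go to Alpha, Beta.
Delta receives 11.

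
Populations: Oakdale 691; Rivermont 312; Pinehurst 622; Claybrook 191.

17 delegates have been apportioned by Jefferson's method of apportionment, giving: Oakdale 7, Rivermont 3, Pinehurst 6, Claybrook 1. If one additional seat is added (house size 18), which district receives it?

Priority for the next seat is population ÷ (current seats + 1).
Priorities: Oakdale 86.375, Rivermont 78.000, Pinehurst 88.857, Claybrook 95.500.
Highest priority: Claybrook.

Claybrook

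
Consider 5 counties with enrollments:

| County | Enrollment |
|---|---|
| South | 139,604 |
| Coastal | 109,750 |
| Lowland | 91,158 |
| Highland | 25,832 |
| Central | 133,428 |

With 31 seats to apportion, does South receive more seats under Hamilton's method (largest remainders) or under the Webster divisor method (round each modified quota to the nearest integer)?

Hamilton

Hamilton: South 9, Coastal 7, Lowland 6, Highland 1, Central 8.
Webster: South 8, Coastal 7, Lowland 6, Highland 2, Central 8.
South gets 9 under Hamilton and 8 under Webster.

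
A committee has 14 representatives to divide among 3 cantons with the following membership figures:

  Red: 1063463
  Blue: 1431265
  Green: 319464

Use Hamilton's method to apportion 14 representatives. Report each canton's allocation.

Red 5; Blue 7; Green 2

Standard divisor: 2814192 ÷ 14 ≈ 201013.714.
Standard quotas: Red 5.2905, Blue 7.1202, Green 1.5893.
Lower quotas: Red 5, Blue 7, Green 1 (sum 13, leaving 1 seat).
Remainders in descending order: Green 0.5893, Red 0.2905, Blue 0.1202.
Largest remainder: Green receives the extra seat.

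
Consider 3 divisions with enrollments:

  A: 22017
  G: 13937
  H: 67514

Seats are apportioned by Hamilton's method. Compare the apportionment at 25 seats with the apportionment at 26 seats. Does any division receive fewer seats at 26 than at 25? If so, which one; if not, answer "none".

At 25 seats: A 5, G 4, H 16.
At 26 seats: A 6, G 3, H 17.
G drops from 4 to 3.

G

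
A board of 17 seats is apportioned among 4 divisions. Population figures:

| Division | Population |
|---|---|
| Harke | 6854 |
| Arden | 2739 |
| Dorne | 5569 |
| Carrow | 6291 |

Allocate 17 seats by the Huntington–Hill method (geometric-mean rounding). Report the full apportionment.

Harke=6, Arden=2, Dorne=4, Carrow=5

With divisor 1248: modified quotas Harke 5.492, Arden 2.195, Dorne 4.462, Carrow 5.041.
Geometric-mean thresholds: Harke √(5·6)=5.477, Arden √(2·3)=2.449, Dorne √(4·5)=4.472, Carrow √(5·6)=5.477.
Each quota rounded against its threshold gives Harke 6, Arden 2, Dorne 4, Carrow 5 (total 17).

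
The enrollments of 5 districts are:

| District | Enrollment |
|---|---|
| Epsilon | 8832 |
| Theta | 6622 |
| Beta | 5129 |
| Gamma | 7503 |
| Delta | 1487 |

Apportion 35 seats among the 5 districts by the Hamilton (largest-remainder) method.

Epsilon=10, Theta=8, Beta=6, Gamma=9, Delta=2

The standard divisor is 29573/35 ≈ 844.943.
Standard quotas: Epsilon 10.4528, Theta 7.8372, Beta 6.0702, Gamma 8.8799, Delta 1.7599.
Lower quotas: Epsilon 10, Theta 7, Beta 6, Gamma 8, Delta 1 (sum 32, leaving 3 seats).
Remainders in descending order: Gamma 0.8799, Theta 0.8372, Delta 0.7599, Epsilon 0.4528, Beta 0.0702.
The surplus seats go to Gamma, Theta, Delta.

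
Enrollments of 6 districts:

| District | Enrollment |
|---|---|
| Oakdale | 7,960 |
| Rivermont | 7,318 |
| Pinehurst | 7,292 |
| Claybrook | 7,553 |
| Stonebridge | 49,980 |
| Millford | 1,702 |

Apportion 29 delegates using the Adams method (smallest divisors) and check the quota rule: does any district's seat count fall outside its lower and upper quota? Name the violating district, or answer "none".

Standard quotas: Oakdale 2.822, Rivermont 2.594, Pinehurst 2.585, Claybrook 2.678, Stonebridge 17.718, Millford 0.603.
Adams allocation: Oakdale 3, Rivermont 3, Pinehurst 3, Claybrook 3, Stonebridge 16, Millford 1.
Stonebridge has quota 17.718 (lower 17, upper 18) but receives 16 — outside the quota interval.

Stonebridge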